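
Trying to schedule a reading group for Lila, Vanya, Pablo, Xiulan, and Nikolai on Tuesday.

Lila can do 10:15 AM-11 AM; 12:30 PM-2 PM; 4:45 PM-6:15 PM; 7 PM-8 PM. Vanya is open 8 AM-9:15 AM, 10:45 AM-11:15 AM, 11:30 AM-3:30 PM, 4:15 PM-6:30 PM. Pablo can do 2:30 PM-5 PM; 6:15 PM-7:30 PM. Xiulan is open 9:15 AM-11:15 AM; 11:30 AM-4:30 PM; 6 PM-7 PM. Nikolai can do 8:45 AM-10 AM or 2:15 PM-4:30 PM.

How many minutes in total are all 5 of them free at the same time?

Lila ∩ Vanya: 10:45-11:00, 12:30-14:00, 16:45-18:15.
Lila ∩ Vanya ∩ Pablo: 16:45-17:00.
Lila ∩ Vanya ∩ Pablo ∩ Xiulan: ∅.
Lila ∩ Vanya ∩ Pablo ∩ Xiulan ∩ Nikolai: ∅.
There is no time when everyone is free.
There is no common window, so the total is 0 minutes.

0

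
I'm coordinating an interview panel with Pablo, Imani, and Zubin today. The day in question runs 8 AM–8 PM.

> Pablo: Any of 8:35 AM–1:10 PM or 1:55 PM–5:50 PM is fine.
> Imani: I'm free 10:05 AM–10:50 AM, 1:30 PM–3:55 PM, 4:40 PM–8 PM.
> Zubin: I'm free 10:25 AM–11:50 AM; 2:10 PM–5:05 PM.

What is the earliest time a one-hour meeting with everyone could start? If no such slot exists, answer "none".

Pablo ∩ Imani: 10:05-10:50, 13:55-15:55, 16:40-17:50.
Pablo ∩ Imani ∩ Zubin: 10:25-10:50, 14:10-15:55, 16:40-17:05.
Those are the intersection windows.
The first common window of at least 60 minutes is 14:10-15:55, so the earliest start is 14:10.

14:10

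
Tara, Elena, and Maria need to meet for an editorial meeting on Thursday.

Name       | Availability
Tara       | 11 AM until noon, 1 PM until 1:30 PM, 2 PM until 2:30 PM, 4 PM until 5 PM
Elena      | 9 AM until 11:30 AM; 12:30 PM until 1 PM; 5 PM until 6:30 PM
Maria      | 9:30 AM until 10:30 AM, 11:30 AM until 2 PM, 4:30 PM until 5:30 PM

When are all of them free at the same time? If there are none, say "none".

none

Tara ∩ Elena: 11:00-11:30.
Tara ∩ Elena ∩ Maria: ∅.
There is no time when everyone is free.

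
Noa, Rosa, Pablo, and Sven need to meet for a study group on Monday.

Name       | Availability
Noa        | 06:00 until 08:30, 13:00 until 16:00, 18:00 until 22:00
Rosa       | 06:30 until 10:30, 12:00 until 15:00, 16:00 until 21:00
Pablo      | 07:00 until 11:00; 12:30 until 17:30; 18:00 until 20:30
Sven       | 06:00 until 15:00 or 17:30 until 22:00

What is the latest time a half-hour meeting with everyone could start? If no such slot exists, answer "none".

Noa ∩ Rosa: 06:30-08:30, 13:00-15:00, 18:00-21:00.
Noa ∩ Rosa ∩ Pablo: 07:00-08:30, 13:00-15:00, 18:00-20:30.
Noa ∩ Rosa ∩ Pablo ∩ Sven: 07:00-08:30, 13:00-15:00, 18:00-20:30.
The last common window of at least 30 minutes is 18:00-20:30; a 30-minute meeting can start as late as 20:00 and still end by 20:30.

20:00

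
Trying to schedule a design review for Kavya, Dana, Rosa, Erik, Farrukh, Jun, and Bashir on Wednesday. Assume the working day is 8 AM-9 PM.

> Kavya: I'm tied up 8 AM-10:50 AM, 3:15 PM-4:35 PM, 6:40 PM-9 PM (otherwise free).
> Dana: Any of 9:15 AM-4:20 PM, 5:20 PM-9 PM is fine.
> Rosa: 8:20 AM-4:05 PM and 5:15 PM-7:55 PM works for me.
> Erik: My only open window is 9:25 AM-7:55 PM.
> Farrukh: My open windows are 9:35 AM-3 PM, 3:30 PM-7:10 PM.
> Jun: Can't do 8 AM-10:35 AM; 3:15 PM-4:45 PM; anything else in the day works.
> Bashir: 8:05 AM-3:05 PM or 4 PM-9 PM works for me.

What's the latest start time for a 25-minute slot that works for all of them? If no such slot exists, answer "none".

18:15

Kavya free: 10:50-15:15, 16:35-18:40 (invert busy blocks within the working day).
Dana free: 09:15-16:20, 17:20-21:00.
Rosa free: 08:20-16:05, 17:15-19:55.
Erik free: 09:25-19:55.
Farrukh free: 09:35-15:00, 15:30-19:10.
Jun free: 10:35-15:15, 16:45-21:00 (invert busy blocks within the working day).
Bashir free: 08:05-15:05, 16:00-21:00.
Kavya ∩ Dana: 10:50-15:15, 17:20-18:40.
Kavya ∩ Dana ∩ Rosa: 10:50-15:15, 17:20-18:40.
Kavya ∩ Dana ∩ Rosa ∩ Erik: 10:50-15:15, 17:20-18:40.
Kavya ∩ Dana ∩ Rosa ∩ Erik ∩ Farrukh: 10:50-15:00, 17:20-18:40.
Kavya ∩ Dana ∩ Rosa ∩ Erik ∩ Farrukh ∩ Jun: 10:50-15:00, 17:20-18:40.
Kavya ∩ Dana ∩ Rosa ∩ Erik ∩ Farrukh ∩ Jun ∩ Bashir: 10:50-15:00, 17:20-18:40.
The last common window of at least 25 minutes is 17:20-18:40; a 25-minute meeting can start as late as 18:15 and still end by 18:40.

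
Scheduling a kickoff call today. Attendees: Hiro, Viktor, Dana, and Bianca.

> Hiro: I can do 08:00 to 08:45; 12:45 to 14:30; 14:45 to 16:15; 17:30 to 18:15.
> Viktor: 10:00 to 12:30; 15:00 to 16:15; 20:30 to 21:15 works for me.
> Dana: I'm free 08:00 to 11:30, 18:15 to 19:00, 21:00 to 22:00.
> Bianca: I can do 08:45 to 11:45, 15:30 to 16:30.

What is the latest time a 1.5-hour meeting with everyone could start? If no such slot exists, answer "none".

none

Hiro ∩ Viktor: 15:00-16:15.
Hiro ∩ Viktor ∩ Dana: ∅.
Hiro ∩ Viktor ∩ Dana ∩ Bianca: ∅.
There is no time when everyone is free.
No common window is at least 90 minutes long.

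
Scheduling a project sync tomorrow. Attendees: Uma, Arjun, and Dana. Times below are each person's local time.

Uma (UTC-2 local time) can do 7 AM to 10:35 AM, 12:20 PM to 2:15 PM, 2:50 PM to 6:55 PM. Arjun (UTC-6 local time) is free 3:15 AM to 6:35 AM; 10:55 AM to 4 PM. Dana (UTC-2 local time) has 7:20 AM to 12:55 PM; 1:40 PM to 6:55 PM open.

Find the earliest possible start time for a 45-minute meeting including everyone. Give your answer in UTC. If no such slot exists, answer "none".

09:20

Uma in UTC: 09:00-12:35, 14:20-16:15, 16:50-20:55 (add 2h to convert from UTC-2).
Arjun in UTC: 09:15-12:35, 16:55-22:00 (add 6h to convert from UTC-6).
Dana in UTC: 09:20-14:55, 15:40-20:55 (add 2h to convert from UTC-2).
Uma ∩ Arjun: 09:15-12:35, 16:55-20:55.
Uma ∩ Arjun ∩ Dana: 09:20-12:35, 16:55-20:55.
The first common window of at least 45 minutes is 09:20-12:35, so the earliest start is 09:20.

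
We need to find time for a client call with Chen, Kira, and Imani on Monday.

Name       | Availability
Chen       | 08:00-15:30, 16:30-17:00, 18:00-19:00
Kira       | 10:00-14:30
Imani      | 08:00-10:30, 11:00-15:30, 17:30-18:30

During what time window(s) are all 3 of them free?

10:00-10:30, 11:00-14:30

Chen ∩ Kira: 10:00-14:30.
Chen ∩ Kira ∩ Imani: 10:00-10:30, 11:00-14:30.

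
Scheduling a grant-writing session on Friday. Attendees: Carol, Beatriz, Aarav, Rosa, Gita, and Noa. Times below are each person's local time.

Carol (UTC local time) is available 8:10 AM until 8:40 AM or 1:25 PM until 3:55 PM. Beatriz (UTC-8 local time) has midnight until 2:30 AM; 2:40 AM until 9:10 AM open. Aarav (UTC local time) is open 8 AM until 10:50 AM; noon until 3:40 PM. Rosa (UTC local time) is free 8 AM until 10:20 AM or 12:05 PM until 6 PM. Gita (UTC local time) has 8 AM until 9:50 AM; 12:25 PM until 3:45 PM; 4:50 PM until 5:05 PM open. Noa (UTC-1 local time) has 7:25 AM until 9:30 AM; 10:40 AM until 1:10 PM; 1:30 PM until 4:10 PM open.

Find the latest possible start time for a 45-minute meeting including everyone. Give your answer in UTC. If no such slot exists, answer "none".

14:55

Carol in UTC: 08:10-08:40, 13:25-15:55.
Beatriz in UTC: 08:00-10:30, 10:40-17:10 (add 8h to convert from UTC-8).
Aarav in UTC: 08:00-10:50, 12:00-15:40.
Rosa in UTC: 08:00-10:20, 12:05-18:00.
Gita in UTC: 08:00-09:50, 12:25-15:45, 16:50-17:05.
Noa in UTC: 08:25-10:30, 11:40-14:10, 14:30-17:10 (add 1h to convert from UTC-1).
Carol ∩ Beatriz: 08:10-08:40, 13:25-15:55.
Carol ∩ Beatriz ∩ Aarav: 08:10-08:40, 13:25-15:40.
Carol ∩ Beatriz ∩ Aarav ∩ Rosa: 08:10-08:40, 13:25-15:40.
Carol ∩ Beatriz ∩ Aarav ∩ Rosa ∩ Gita: 08:10-08:40, 13:25-15:40.
Carol ∩ Beatriz ∩ Aarav ∩ Rosa ∩ Gita ∩ Noa: 08:25-08:40, 13:25-14:10, 14:30-15:40.
Those are the intersection windows.
The last common window of at least 45 minutes is 14:30-15:40; a 45-minute meeting can start as late as 14:55 and still end by 15:40.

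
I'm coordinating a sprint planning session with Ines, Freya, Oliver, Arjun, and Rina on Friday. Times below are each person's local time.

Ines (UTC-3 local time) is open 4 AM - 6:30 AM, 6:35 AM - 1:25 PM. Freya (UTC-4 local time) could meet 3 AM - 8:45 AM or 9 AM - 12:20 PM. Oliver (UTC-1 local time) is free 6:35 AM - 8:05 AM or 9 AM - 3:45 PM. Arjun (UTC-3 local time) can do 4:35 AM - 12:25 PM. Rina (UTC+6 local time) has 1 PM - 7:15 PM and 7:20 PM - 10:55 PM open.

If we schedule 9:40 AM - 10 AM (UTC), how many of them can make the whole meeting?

Ines in UTC: 07:00-09:30, 09:35-16:25 (add 3h to convert from UTC-3).
Freya in UTC: 07:00-12:45, 13:00-16:20 (add 4h to convert from UTC-4).
Oliver in UTC: 07:35-09:05, 10:00-16:45 (add 1h to convert from UTC-1).
Arjun in UTC: 07:35-15:25 (add 3h to convert from UTC-3).
Rina in UTC: 07:00-13:15, 13:20-16:55 (subtract 6h to convert from UTC+6).
Ines, Freya, Arjun, and Rina can make the full 09:40-10:00 slot — that's 4.

4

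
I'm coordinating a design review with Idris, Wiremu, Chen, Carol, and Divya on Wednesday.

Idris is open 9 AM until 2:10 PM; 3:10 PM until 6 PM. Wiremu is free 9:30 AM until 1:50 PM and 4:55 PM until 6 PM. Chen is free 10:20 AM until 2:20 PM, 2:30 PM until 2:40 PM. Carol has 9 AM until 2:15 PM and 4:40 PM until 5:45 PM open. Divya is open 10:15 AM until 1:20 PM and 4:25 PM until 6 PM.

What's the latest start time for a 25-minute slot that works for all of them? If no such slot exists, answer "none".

12:55

Idris ∩ Wiremu: 09:30-13:50, 16:55-18:00.
Idris ∩ Wiremu ∩ Chen: 10:20-13:50.
Idris ∩ Wiremu ∩ Chen ∩ Carol: 10:20-13:50.
Idris ∩ Wiremu ∩ Chen ∩ Carol ∩ Divya: 10:20-13:20.
The last common window of at least 25 minutes is 10:20-13:20; a 25-minute meeting can start as late as 12:55 and still end by 13:20.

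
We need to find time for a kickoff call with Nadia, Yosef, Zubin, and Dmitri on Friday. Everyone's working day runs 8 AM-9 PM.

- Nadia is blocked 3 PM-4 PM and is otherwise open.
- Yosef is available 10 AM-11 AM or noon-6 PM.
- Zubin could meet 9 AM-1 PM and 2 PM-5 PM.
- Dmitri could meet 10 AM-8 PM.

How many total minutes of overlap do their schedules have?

Nadia free: 08:00-15:00, 16:00-21:00 (invert busy blocks within the working day).
Yosef free: 10:00-11:00, 12:00-18:00.
Zubin free: 09:00-13:00, 14:00-17:00.
Dmitri free: 10:00-20:00.
Nadia ∩ Yosef: 10:00-11:00, 12:00-15:00, 16:00-18:00.
Nadia ∩ Yosef ∩ Zubin: 10:00-11:00, 12:00-13:00, 14:00-15:00, 16:00-17:00.
Nadia ∩ Yosef ∩ Zubin ∩ Dmitri: 10:00-11:00, 12:00-13:00, 14:00-15:00, 16:00-17:00.
So the common availability across everyone is 10:00-11:00, 12:00-13:00, 14:00-15:00, 16:00-17:00.
Summing the common windows: 60 + 60 + 60 + 60 = 240 minutes.

240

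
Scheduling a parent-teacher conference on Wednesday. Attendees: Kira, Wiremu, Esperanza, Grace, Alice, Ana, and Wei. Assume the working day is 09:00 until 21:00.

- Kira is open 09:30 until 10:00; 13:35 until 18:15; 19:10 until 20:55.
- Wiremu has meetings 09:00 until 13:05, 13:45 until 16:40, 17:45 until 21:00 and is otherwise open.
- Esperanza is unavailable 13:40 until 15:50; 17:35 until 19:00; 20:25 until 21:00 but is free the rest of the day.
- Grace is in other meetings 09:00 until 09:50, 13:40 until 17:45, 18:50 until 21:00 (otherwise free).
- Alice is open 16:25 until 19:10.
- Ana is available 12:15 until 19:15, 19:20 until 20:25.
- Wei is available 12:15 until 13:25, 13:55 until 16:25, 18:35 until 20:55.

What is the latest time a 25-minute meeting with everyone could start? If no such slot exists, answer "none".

Kira free: 09:30-10:00, 13:35-18:15, 19:10-20:55.
Wiremu free: 13:05-13:45, 16:40-17:45 (invert busy blocks within the working day).
Esperanza free: 09:00-13:40, 15:50-17:35, 19:00-20:25 (invert busy blocks within the working day).
Grace free: 09:50-13:40, 17:45-18:50 (invert busy blocks within the working day).
Alice free: 16:25-19:10.
Ana free: 12:15-19:15, 19:20-20:25.
Wei free: 12:15-13:25, 13:55-16:25, 18:35-20:55.
Kira ∩ Wiremu: 13:35-13:45, 16:40-17:45.
Kira ∩ Wiremu ∩ Esperanza: 13:35-13:40, 16:40-17:35.
Kira ∩ Wiremu ∩ Esperanza ∩ Grace: 13:35-13:40.
Kira ∩ Wiremu ∩ Esperanza ∩ Grace ∩ Alice: ∅.
Kira ∩ Wiremu ∩ Esperanza ∩ Grace ∩ Alice ∩ Ana: ∅.
Kira ∩ Wiremu ∩ Esperanza ∩ Grace ∩ Alice ∩ Ana ∩ Wei: ∅.
There is no time when everyone is free.
No common window is at least 25 minutes long.

none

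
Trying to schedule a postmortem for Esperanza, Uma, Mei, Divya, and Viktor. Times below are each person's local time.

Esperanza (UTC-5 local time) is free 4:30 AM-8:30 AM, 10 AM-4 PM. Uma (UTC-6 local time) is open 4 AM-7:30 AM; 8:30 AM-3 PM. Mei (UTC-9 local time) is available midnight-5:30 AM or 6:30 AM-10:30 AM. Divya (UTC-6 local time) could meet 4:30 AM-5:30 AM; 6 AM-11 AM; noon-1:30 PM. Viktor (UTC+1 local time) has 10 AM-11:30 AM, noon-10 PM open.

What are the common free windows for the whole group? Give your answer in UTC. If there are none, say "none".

11:00-11:30, 12:00-13:30, 15:30-17:00, 18:00-19:30

Esperanza in UTC: 09:30-13:30, 15:00-21:00 (add 5h to convert from UTC-5).
Uma in UTC: 10:00-13:30, 14:30-21:00 (add 6h to convert from UTC-6).
Mei in UTC: 09:00-14:30, 15:30-19:30 (add 9h to convert from UTC-9).
Divya in UTC: 10:30-11:30, 12:00-17:00, 18:00-19:30 (add 6h to convert from UTC-6).
Viktor in UTC: 09:00-10:30, 11:00-21:00 (subtract 1h to convert from UTC+1).
Esperanza ∩ Uma: 10:00-13:30, 15:00-21:00.
Esperanza ∩ Uma ∩ Mei: 10:00-13:30, 15:30-19:30.
Esperanza ∩ Uma ∩ Mei ∩ Divya: 10:30-11:30, 12:00-13:30, 15:30-17:00, 18:00-19:30.
Esperanza ∩ Uma ∩ Mei ∩ Divya ∩ Viktor: 11:00-11:30, 12:00-13:30, 15:30-17:00, 18:00-19:30.
Those are the intersection windows.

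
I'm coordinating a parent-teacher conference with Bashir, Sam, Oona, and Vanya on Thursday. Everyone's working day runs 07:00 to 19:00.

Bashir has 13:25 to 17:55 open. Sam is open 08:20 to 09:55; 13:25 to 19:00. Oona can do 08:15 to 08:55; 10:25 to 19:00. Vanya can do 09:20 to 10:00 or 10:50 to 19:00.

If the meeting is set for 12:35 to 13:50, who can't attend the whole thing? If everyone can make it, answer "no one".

Bashir, Sam

Bashir: not fully free for 12:35-13:50. Sam: not fully free for 12:35-13:50. Oona: free for 12:35-13:50. Vanya: free for 12:35-13:50.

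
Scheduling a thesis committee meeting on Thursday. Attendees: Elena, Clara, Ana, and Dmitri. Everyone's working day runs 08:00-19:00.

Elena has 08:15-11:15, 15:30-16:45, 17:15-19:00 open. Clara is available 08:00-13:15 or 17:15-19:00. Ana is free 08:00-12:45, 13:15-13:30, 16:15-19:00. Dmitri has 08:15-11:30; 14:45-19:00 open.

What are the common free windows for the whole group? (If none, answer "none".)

Elena ∩ Clara: 08:15-11:15, 17:15-19:00.
Elena ∩ Clara ∩ Ana: 08:15-11:15, 17:15-19:00.
Elena ∩ Clara ∩ Ana ∩ Dmitri: 08:15-11:15, 17:15-19:00.
So the common availability across everyone is 08:15-11:15, 17:15-19:00.

08:15-11:15, 17:15-19:00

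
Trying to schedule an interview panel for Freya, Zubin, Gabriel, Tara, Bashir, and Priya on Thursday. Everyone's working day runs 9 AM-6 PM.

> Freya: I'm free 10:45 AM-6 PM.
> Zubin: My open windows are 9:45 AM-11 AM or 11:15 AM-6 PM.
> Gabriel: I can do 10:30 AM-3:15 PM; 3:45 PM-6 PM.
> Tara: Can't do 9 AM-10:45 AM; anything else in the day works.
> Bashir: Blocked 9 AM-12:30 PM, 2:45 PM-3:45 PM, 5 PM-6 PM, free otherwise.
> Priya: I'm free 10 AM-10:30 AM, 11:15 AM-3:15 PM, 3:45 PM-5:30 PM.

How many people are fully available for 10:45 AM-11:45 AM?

Freya free: 10:45-18:00.
Zubin free: 09:45-11:00, 11:15-18:00.
Gabriel free: 10:30-15:15, 15:45-18:00.
Tara free: 10:45-18:00 (invert busy blocks within the working day).
Bashir free: 12:30-14:45, 15:45-17:00 (invert busy blocks within the working day).
Priya free: 10:00-10:30, 11:15-15:15, 15:45-17:30.
Freya, Gabriel, and Tara can make the full 10:45-11:45 slot — that's 3.

3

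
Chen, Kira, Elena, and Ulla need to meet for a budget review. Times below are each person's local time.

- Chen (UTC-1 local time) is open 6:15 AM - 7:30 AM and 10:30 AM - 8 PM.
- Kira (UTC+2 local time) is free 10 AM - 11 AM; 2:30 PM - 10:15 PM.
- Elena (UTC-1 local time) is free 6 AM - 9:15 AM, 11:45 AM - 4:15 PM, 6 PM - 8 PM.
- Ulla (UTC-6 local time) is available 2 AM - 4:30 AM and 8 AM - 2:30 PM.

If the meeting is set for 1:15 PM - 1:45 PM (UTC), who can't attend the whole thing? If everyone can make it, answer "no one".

Ulla

Chen in UTC: 07:15-08:30, 11:30-21:00 (add 1h to convert from UTC-1).
Kira in UTC: 08:00-09:00, 12:30-20:15 (subtract 2h to convert from UTC+2).
Elena in UTC: 07:00-10:15, 12:45-17:15, 19:00-21:00 (add 1h to convert from UTC-1).
Ulla in UTC: 08:00-10:30, 14:00-20:30 (add 6h to convert from UTC-6).
Chen: free for 13:15-13:45. Kira: free for 13:15-13:45. Elena: free for 13:15-13:45. Ulla: not fully free for 13:15-13:45.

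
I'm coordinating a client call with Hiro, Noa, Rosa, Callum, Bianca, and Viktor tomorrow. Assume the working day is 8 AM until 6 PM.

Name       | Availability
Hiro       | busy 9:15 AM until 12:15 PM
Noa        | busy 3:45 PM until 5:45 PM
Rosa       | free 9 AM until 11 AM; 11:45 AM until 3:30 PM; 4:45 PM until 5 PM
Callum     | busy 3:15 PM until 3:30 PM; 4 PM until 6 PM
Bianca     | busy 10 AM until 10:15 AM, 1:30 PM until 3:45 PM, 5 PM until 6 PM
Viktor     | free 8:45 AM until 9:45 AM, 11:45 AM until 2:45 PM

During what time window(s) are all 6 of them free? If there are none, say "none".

Hiro free: 08:00-09:15, 12:15-18:00 (invert busy blocks within the working day).
Noa free: 08:00-15:45, 17:45-18:00 (invert busy blocks within the working day).
Rosa free: 09:00-11:00, 11:45-15:30, 16:45-17:00.
Callum free: 08:00-15:15, 15:30-16:00 (invert busy blocks within the working day).
Bianca free: 08:00-10:00, 10:15-13:30, 15:45-17:00 (invert busy blocks within the working day).
Viktor free: 08:45-09:45, 11:45-14:45.
Hiro ∩ Noa: 08:00-09:15, 12:15-15:45, 17:45-18:00.
Hiro ∩ Noa ∩ Rosa: 09:00-09:15, 12:15-15:30.
Hiro ∩ Noa ∩ Rosa ∩ Callum: 09:00-09:15, 12:15-15:15.
Hiro ∩ Noa ∩ Rosa ∩ Callum ∩ Bianca: 09:00-09:15, 12:15-13:30.
Hiro ∩ Noa ∩ Rosa ∩ Callum ∩ Bianca ∩ Viktor: 09:00-09:15, 12:15-13:30.
Those are the intersection windows.

09:00-09:15, 12:15-13:30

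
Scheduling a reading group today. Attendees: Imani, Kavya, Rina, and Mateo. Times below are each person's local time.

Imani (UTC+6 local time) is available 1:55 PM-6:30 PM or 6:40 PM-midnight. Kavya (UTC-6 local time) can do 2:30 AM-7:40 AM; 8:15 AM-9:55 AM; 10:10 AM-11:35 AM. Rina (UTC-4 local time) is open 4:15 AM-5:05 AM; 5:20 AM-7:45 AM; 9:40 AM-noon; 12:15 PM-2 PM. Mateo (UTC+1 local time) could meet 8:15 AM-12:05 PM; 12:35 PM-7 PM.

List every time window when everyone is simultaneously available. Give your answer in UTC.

Imani in UTC: 07:55-12:30, 12:40-18:00 (subtract 6h to convert from UTC+6).
Kavya in UTC: 08:30-13:40, 14:15-15:55, 16:10-17:35 (add 6h to convert from UTC-6).
Rina in UTC: 08:15-09:05, 09:20-11:45, 13:40-16:00, 16:15-18:00 (add 4h to convert from UTC-4).
Mateo in UTC: 07:15-11:05, 11:35-18:00 (subtract 1h to convert from UTC+1).
Imani ∩ Kavya: 08:30-12:30, 12:40-13:40, 14:15-15:55, 16:10-17:35.
Imani ∩ Kavya ∩ Rina: 08:30-09:05, 09:20-11:45, 14:15-15:55, 16:15-17:35.
Imani ∩ Kavya ∩ Rina ∩ Mateo: 08:30-09:05, 09:20-11:05, 11:35-11:45, 14:15-15:55, 16:15-17:35.

08:30-09:05, 09:20-11:05, 11:35-11:45, 14:15-15:55, 16:15-17:35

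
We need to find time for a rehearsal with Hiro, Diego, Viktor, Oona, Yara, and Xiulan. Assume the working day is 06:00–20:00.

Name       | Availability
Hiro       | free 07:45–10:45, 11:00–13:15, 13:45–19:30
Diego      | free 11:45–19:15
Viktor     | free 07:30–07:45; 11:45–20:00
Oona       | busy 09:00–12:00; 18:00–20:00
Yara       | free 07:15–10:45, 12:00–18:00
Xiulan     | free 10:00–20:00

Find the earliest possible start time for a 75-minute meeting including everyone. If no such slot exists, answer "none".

Hiro free: 07:45-10:45, 11:00-13:15, 13:45-19:30.
Diego free: 11:45-19:15.
Viktor free: 07:30-07:45, 11:45-20:00.
Oona free: 06:00-09:00, 12:00-18:00 (invert busy blocks within the working day).
Yara free: 07:15-10:45, 12:00-18:00.
Xiulan free: 10:00-20:00.
Hiro ∩ Diego: 11:45-13:15, 13:45-19:15.
Hiro ∩ Diego ∩ Viktor: 11:45-13:15, 13:45-19:15.
Hiro ∩ Diego ∩ Viktor ∩ Oona: 12:00-13:15, 13:45-18:00.
Hiro ∩ Diego ∩ Viktor ∩ Oona ∩ Yara: 12:00-13:15, 13:45-18:00.
Hiro ∩ Diego ∩ Viktor ∩ Oona ∩ Yara ∩ Xiulan: 12:00-13:15, 13:45-18:00.
So the common availability across everyone is 12:00-13:15, 13:45-18:00.
The first common window of at least 75 minutes is 12:00-13:15, so the earliest start is 12:00.

12:00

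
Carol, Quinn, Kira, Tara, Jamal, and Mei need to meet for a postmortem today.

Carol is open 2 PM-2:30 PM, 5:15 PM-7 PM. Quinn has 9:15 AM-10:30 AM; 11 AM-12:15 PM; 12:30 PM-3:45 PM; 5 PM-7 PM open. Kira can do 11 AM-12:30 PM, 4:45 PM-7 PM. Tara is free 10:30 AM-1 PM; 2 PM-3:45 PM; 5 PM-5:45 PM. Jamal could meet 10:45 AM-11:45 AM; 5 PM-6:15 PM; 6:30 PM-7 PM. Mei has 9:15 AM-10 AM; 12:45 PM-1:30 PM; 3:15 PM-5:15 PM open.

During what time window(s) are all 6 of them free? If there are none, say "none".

none

Carol ∩ Quinn: 14:00-14:30, 17:15-19:00.
Carol ∩ Quinn ∩ Kira: 17:15-19:00.
Carol ∩ Quinn ∩ Kira ∩ Tara: 17:15-17:45.
Carol ∩ Quinn ∩ Kira ∩ Tara ∩ Jamal: 17:15-17:45.
Carol ∩ Quinn ∩ Kira ∩ Tara ∩ Jamal ∩ Mei: ∅.
There is no time when everyone is free.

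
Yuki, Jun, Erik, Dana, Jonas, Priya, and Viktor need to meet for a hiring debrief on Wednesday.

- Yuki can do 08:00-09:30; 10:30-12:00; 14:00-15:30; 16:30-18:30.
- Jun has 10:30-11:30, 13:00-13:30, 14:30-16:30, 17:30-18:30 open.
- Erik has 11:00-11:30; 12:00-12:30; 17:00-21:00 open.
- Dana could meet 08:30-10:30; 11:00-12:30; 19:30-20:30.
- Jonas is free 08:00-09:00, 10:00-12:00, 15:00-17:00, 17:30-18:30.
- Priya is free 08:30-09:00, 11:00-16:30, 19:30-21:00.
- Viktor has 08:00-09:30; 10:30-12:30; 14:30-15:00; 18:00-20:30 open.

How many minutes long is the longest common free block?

30

Yuki ∩ Jun: 10:30-11:30, 14:30-15:30, 17:30-18:30.
Yuki ∩ Jun ∩ Erik: 11:00-11:30, 17:30-18:30.
Yuki ∩ Jun ∩ Erik ∩ Dana: 11:00-11:30.
Yuki ∩ Jun ∩ Erik ∩ Dana ∩ Jonas: 11:00-11:30.
Yuki ∩ Jun ∩ Erik ∩ Dana ∩ Jonas ∩ Priya: 11:00-11:30.
Yuki ∩ Jun ∩ Erik ∩ Dana ∩ Jonas ∩ Priya ∩ Viktor: 11:00-11:30.
Those are the intersection windows.
The longest is 11:00-11:30 at 30 minutes.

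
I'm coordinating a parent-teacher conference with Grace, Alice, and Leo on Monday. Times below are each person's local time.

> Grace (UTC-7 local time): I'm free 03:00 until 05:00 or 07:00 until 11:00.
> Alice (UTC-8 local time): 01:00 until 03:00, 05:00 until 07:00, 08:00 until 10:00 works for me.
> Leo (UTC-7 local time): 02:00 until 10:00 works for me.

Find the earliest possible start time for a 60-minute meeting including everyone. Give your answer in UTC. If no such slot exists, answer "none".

Grace in UTC: 10:00-12:00, 14:00-18:00 (add 7h to convert from UTC-7).
Alice in UTC: 09:00-11:00, 13:00-15:00, 16:00-18:00 (add 8h to convert from UTC-8).
Leo in UTC: 09:00-17:00 (add 7h to convert from UTC-7).
Grace ∩ Alice: 10:00-11:00, 14:00-15:00, 16:00-18:00.
Grace ∩ Alice ∩ Leo: 10:00-11:00, 14:00-15:00, 16:00-17:00.
The first common window of at least 60 minutes is 10:00-11:00, so the earliest start is 10:00.

10:00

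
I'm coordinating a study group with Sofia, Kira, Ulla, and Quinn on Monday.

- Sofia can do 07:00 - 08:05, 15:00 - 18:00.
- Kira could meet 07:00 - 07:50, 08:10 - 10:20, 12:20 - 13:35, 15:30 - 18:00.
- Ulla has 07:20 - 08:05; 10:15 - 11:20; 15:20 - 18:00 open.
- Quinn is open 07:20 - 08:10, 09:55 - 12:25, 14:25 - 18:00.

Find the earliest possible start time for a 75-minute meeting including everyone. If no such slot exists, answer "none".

Sofia ∩ Kira: 07:00-07:50, 15:30-18:00.
Sofia ∩ Kira ∩ Ulla: 07:20-07:50, 15:30-18:00.
Sofia ∩ Kira ∩ Ulla ∩ Quinn: 07:20-07:50, 15:30-18:00.
The first common window of at least 75 minutes is 15:30-18:00, so the earliest start is 15:30.

15:30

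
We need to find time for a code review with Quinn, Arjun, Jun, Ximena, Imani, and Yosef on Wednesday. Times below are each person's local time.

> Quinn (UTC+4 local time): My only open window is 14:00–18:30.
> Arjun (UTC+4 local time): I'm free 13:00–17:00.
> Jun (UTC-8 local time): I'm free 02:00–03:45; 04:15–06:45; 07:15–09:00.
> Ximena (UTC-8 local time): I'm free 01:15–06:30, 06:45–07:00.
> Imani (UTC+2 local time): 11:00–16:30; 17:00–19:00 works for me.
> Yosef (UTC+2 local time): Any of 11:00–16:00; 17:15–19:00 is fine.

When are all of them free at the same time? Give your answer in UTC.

10:00-11:45, 12:15-13:00

Quinn in UTC: 10:00-14:30 (subtract 4h to convert from UTC+4).
Arjun in UTC: 09:00-13:00 (subtract 4h to convert from UTC+4).
Jun in UTC: 10:00-11:45, 12:15-14:45, 15:15-17:00 (add 8h to convert from UTC-8).
Ximena in UTC: 09:15-14:30, 14:45-15:00 (add 8h to convert from UTC-8).
Imani in UTC: 09:00-14:30, 15:00-17:00 (subtract 2h to convert from UTC+2).
Yosef in UTC: 09:00-14:00, 15:15-17:00 (subtract 2h to convert from UTC+2).
Quinn ∩ Arjun: 10:00-13:00.
Quinn ∩ Arjun ∩ Jun: 10:00-11:45, 12:15-13:00.
Quinn ∩ Arjun ∩ Jun ∩ Ximena: 10:00-11:45, 12:15-13:00.
Quinn ∩ Arjun ∩ Jun ∩ Ximena ∩ Imani: 10:00-11:45, 12:15-13:00.
Quinn ∩ Arjun ∩ Jun ∩ Ximena ∩ Imani ∩ Yosef: 10:00-11:45, 12:15-13:00.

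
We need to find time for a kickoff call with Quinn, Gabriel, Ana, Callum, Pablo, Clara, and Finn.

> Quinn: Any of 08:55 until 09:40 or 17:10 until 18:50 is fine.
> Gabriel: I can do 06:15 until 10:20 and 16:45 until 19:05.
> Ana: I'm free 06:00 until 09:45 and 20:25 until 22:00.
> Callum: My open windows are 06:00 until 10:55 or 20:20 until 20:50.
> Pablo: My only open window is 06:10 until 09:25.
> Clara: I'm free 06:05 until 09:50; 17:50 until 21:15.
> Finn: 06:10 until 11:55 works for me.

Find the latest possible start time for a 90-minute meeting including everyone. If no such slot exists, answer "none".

Quinn ∩ Gabriel: 08:55-09:40, 17:10-18:50.
Quinn ∩ Gabriel ∩ Ana: 08:55-09:40.
Quinn ∩ Gabriel ∩ Ana ∩ Callum: 08:55-09:40.
Quinn ∩ Gabriel ∩ Ana ∩ Callum ∩ Pablo: 08:55-09:25.
Quinn ∩ Gabriel ∩ Ana ∩ Callum ∩ Pablo ∩ Clara: 08:55-09:25.
Quinn ∩ Gabriel ∩ Ana ∩ Callum ∩ Pablo ∩ Clara ∩ Finn: 08:55-09:25.
Those are the intersection windows.
No common window is at least 90 minutes long.

none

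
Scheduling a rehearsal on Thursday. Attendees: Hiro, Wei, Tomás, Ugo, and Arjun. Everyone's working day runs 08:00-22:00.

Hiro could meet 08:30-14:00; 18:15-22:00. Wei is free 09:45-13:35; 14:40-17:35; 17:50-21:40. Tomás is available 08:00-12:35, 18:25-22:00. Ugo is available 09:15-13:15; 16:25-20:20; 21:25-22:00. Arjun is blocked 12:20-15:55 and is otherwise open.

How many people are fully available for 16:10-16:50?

2

Hiro free: 08:30-14:00, 18:15-22:00.
Wei free: 09:45-13:35, 14:40-17:35, 17:50-21:40.
Tomás free: 08:00-12:35, 18:25-22:00.
Ugo free: 09:15-13:15, 16:25-20:20, 21:25-22:00.
Arjun free: 08:00-12:20, 15:55-22:00 (invert busy blocks within the working day).
Wei and Arjun can make the full 16:10-16:50 slot — that's 2.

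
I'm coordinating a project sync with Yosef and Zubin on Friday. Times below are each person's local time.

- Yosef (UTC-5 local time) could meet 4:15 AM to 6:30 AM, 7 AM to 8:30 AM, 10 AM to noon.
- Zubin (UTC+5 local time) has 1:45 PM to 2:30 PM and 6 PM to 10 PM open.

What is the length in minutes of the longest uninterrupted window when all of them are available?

Yosef in UTC: 09:15-11:30, 12:00-13:30, 15:00-17:00 (add 5h to convert from UTC-5).
Zubin in UTC: 08:45-09:30, 13:00-17:00 (subtract 5h to convert from UTC+5).
Yosef ∩ Zubin: 09:15-09:30, 13:00-13:30, 15:00-17:00.
So the common availability across everyone is 09:15-09:30, 13:00-13:30, 15:00-17:00.
The longest is 15:00-17:00 at 120 minutes.

120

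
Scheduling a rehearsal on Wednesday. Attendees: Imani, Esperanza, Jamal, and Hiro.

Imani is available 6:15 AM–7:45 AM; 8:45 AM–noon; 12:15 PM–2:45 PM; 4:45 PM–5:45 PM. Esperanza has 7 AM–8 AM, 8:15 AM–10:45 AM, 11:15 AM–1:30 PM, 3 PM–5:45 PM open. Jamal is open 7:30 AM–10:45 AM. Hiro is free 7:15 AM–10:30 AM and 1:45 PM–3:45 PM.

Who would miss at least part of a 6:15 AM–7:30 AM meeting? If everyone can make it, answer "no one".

Esperanza, Hiro, Jamal

Imani: free for 06:15-07:30. Esperanza: not fully free for 06:15-07:30. Jamal: not fully free for 06:15-07:30. Hiro: not fully free for 06:15-07:30.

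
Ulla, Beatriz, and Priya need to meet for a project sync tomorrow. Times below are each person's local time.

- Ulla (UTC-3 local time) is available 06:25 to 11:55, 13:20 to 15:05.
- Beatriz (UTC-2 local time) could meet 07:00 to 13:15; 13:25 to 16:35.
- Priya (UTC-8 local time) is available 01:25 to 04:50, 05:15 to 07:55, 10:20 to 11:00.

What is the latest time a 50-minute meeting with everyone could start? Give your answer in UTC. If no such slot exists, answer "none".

14:05

Ulla in UTC: 09:25-14:55, 16:20-18:05 (add 3h to convert from UTC-3).
Beatriz in UTC: 09:00-15:15, 15:25-18:35 (add 2h to convert from UTC-2).
Priya in UTC: 09:25-12:50, 13:15-15:55, 18:20-19:00 (add 8h to convert from UTC-8).
Ulla ∩ Beatriz: 09:25-14:55, 16:20-18:05.
Ulla ∩ Beatriz ∩ Priya: 09:25-12:50, 13:15-14:55.
The last common window of at least 50 minutes is 13:15-14:55; a 50-minute meeting can start as late as 14:05 and still end by 14:55.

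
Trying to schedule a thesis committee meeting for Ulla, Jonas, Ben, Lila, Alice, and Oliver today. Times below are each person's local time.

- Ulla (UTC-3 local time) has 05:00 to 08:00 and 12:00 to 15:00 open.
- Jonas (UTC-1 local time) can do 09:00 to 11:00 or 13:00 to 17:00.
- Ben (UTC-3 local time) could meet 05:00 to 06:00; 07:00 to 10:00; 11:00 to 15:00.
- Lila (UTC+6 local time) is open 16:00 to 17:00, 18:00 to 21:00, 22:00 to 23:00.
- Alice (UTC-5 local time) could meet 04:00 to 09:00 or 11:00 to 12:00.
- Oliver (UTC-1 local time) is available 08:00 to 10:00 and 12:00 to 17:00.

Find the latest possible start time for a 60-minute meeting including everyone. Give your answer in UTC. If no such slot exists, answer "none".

Ulla in UTC: 08:00-11:00, 15:00-18:00 (add 3h to convert from UTC-3).
Jonas in UTC: 10:00-12:00, 14:00-18:00 (add 1h to convert from UTC-1).
Ben in UTC: 08:00-09:00, 10:00-13:00, 14:00-18:00 (add 3h to convert from UTC-3).
Lila in UTC: 10:00-11:00, 12:00-15:00, 16:00-17:00 (subtract 6h to convert from UTC+6).
Alice in UTC: 09:00-14:00, 16:00-17:00 (add 5h to convert from UTC-5).
Oliver in UTC: 09:00-11:00, 13:00-18:00 (add 1h to convert from UTC-1).
Ulla ∩ Jonas: 10:00-11:00, 15:00-18:00.
Ulla ∩ Jonas ∩ Ben: 10:00-11:00, 15:00-18:00.
Ulla ∩ Jonas ∩ Ben ∩ Lila: 10:00-11:00, 16:00-17:00.
Ulla ∩ Jonas ∩ Ben ∩ Lila ∩ Alice: 10:00-11:00, 16:00-17:00.
Ulla ∩ Jonas ∩ Ben ∩ Lila ∩ Alice ∩ Oliver: 10:00-11:00, 16:00-17:00.
The last common window of at least 60 minutes is 16:00-17:00; a 60-minute meeting can start as late as 16:00 and still end by 17:00.

16:00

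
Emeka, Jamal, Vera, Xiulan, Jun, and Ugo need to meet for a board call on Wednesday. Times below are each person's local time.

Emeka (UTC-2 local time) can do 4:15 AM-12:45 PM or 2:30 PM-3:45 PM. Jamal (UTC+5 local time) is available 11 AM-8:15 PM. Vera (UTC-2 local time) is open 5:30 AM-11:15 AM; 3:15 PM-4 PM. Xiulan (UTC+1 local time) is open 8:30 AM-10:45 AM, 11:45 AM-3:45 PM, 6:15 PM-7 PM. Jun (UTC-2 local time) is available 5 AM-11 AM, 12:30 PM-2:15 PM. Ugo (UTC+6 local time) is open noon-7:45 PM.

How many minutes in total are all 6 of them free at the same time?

270

Emeka in UTC: 06:15-14:45, 16:30-17:45 (add 2h to convert from UTC-2).
Jamal in UTC: 06:00-15:15 (subtract 5h to convert from UTC+5).
Vera in UTC: 07:30-13:15, 17:15-18:00 (add 2h to convert from UTC-2).
Xiulan in UTC: 07:30-09:45, 10:45-14:45, 17:15-18:00 (subtract 1h to convert from UTC+1).
Jun in UTC: 07:00-13:00, 14:30-16:15 (add 2h to convert from UTC-2).
Ugo in UTC: 06:00-13:45 (subtract 6h to convert from UTC+6).
Emeka ∩ Jamal: 06:15-14:45.
Emeka ∩ Jamal ∩ Vera: 07:30-13:15.
Emeka ∩ Jamal ∩ Vera ∩ Xiulan: 07:30-09:45, 10:45-13:15.
Emeka ∩ Jamal ∩ Vera ∩ Xiulan ∩ Jun: 07:30-09:45, 10:45-13:00.
Emeka ∩ Jamal ∩ Vera ∩ Xiulan ∩ Jun ∩ Ugo: 07:30-09:45, 10:45-13:00.
So the common availability across everyone is 07:30-09:45, 10:45-13:00.
Summing the common windows: 135 + 135 = 270 minutes.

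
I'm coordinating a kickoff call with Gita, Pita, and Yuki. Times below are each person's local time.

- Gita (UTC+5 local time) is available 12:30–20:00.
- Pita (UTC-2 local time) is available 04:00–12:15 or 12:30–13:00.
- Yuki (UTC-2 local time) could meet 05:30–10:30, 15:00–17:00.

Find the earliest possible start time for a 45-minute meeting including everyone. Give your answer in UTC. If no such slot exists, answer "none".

07:30

Gita in UTC: 07:30-15:00 (subtract 5h to convert from UTC+5).
Pita in UTC: 06:00-14:15, 14:30-15:00 (add 2h to convert from UTC-2).
Yuki in UTC: 07:30-12:30, 17:00-19:00 (add 2h to convert from UTC-2).
Gita ∩ Pita: 07:30-14:15, 14:30-15:00.
Gita ∩ Pita ∩ Yuki: 07:30-12:30.
The first common window of at least 45 minutes is 07:30-12:30, so the earliest start is 07:30.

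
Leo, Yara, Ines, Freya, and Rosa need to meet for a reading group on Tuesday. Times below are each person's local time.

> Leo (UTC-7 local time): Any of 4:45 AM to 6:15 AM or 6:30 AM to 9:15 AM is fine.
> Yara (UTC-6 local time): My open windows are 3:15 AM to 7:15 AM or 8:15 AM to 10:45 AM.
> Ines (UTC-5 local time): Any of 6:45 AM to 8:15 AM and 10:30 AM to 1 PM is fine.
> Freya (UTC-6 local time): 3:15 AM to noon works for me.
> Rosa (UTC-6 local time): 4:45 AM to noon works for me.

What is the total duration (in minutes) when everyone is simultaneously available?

135

Leo in UTC: 11:45-13:15, 13:30-16:15 (add 7h to convert from UTC-7).
Yara in UTC: 09:15-13:15, 14:15-16:45 (add 6h to convert from UTC-6).
Ines in UTC: 11:45-13:15, 15:30-18:00 (add 5h to convert from UTC-5).
Freya in UTC: 09:15-18:00 (add 6h to convert from UTC-6).
Rosa in UTC: 10:45-18:00 (add 6h to convert from UTC-6).
Leo ∩ Yara: 11:45-13:15, 14:15-16:15.
Leo ∩ Yara ∩ Ines: 11:45-13:15, 15:30-16:15.
Leo ∩ Yara ∩ Ines ∩ Freya: 11:45-13:15, 15:30-16:15.
Leo ∩ Yara ∩ Ines ∩ Freya ∩ Rosa: 11:45-13:15, 15:30-16:15.
Summing the common windows: 90 + 45 = 135 minutes.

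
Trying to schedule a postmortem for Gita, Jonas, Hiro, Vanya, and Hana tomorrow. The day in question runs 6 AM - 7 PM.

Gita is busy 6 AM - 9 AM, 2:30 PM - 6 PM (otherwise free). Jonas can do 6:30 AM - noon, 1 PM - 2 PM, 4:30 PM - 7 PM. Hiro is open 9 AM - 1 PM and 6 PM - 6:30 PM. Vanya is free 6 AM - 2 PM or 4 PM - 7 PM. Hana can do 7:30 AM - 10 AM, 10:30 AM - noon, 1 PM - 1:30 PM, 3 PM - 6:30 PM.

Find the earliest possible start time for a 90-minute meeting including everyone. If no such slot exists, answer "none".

Gita free: 09:00-14:30, 18:00-19:00 (invert busy blocks within the working day).
Jonas free: 06:30-12:00, 13:00-14:00, 16:30-19:00.
Hiro free: 09:00-13:00, 18:00-18:30.
Vanya free: 06:00-14:00, 16:00-19:00.
Hana free: 07:30-10:00, 10:30-12:00, 13:00-13:30, 15:00-18:30.
Gita ∩ Jonas: 09:00-12:00, 13:00-14:00, 18:00-19:00.
Gita ∩ Jonas ∩ Hiro: 09:00-12:00, 18:00-18:30.
Gita ∩ Jonas ∩ Hiro ∩ Vanya: 09:00-12:00, 18:00-18:30.
Gita ∩ Jonas ∩ Hiro ∩ Vanya ∩ Hana: 09:00-10:00, 10:30-12:00, 18:00-18:30.
The first common window of at least 90 minutes is 10:30-12:00, so the earliest start is 10:30.

10:30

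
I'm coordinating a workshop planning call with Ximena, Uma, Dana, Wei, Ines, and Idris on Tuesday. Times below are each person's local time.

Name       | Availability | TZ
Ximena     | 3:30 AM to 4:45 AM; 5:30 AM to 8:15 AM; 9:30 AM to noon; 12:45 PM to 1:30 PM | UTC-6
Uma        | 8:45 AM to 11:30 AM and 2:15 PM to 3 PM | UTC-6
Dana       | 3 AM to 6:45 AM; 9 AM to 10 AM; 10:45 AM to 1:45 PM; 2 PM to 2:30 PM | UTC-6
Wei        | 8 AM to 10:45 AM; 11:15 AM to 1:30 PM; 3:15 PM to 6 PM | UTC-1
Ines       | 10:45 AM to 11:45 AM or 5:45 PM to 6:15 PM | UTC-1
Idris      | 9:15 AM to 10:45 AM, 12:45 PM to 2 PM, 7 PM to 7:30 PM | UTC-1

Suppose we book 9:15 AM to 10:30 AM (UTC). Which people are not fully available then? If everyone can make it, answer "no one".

Ximena in UTC: 09:30-10:45, 11:30-14:15, 15:30-18:00, 18:45-19:30 (add 6h to convert from UTC-6).
Uma in UTC: 14:45-17:30, 20:15-21:00 (add 6h to convert from UTC-6).
Dana in UTC: 09:00-12:45, 15:00-16:00, 16:45-19:45, 20:00-20:30 (add 6h to convert from UTC-6).
Wei in UTC: 09:00-11:45, 12:15-14:30, 16:15-19:00 (add 1h to convert from UTC-1).
Ines in UTC: 11:45-12:45, 18:45-19:15 (add 1h to convert from UTC-1).
Idris in UTC: 10:15-11:45, 13:45-15:00, 20:00-20:30 (add 1h to convert from UTC-1).
Ximena: not fully free for 09:15-10:30. Uma: not fully free for 09:15-10:30. Dana: free for 09:15-10:30. Wei: free for 09:15-10:30. Ines: not fully free for 09:15-10:30. Idris: not fully free for 09:15-10:30.

Idris, Ines, Uma, Ximena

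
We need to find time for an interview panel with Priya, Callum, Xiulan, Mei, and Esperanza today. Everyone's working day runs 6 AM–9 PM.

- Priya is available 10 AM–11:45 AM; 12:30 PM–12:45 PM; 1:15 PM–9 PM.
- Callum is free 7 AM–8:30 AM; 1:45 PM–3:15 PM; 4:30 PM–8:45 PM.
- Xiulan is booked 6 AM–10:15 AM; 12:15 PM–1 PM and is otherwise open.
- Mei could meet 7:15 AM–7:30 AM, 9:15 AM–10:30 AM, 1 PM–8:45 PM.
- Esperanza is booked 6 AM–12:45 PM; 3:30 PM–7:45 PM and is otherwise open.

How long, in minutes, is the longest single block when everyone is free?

Priya free: 10:00-11:45, 12:30-12:45, 13:15-21:00.
Callum free: 07:00-08:30, 13:45-15:15, 16:30-20:45.
Xiulan free: 10:15-12:15, 13:00-21:00 (invert busy blocks within the working day).
Mei free: 07:15-07:30, 09:15-10:30, 13:00-20:45.
Esperanza free: 12:45-15:30, 19:45-21:00 (invert busy blocks within the working day).
Priya ∩ Callum: 13:45-15:15, 16:30-20:45.
Priya ∩ Callum ∩ Xiulan: 13:45-15:15, 16:30-20:45.
Priya ∩ Callum ∩ Xiulan ∩ Mei: 13:45-15:15, 16:30-20:45.
Priya ∩ Callum ∩ Xiulan ∩ Mei ∩ Esperanza: 13:45-15:15, 19:45-20:45.
The longest is 13:45-15:15 at 90 minutes.

90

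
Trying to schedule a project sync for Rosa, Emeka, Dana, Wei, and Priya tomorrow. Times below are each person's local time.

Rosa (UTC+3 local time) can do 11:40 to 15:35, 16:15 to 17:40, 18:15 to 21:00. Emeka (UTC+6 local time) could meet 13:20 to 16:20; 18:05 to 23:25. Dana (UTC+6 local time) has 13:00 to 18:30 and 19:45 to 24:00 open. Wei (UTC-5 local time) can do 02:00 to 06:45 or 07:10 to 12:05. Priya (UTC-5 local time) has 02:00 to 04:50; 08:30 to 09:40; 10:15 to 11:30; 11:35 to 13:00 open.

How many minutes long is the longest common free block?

75

Rosa in UTC: 08:40-12:35, 13:15-14:40, 15:15-18:00 (subtract 3h to convert from UTC+3).
Emeka in UTC: 07:20-10:20, 12:05-17:25 (subtract 6h to convert from UTC+6).
Dana in UTC: 07:00-12:30, 13:45-18:00 (subtract 6h to convert from UTC+6).
Wei in UTC: 07:00-11:45, 12:10-17:05 (add 5h to convert from UTC-5).
Priya in UTC: 07:00-09:50, 13:30-14:40, 15:15-16:30, 16:35-18:00 (add 5h to convert from UTC-5).
Rosa ∩ Emeka: 08:40-10:20, 12:05-12:35, 13:15-14:40, 15:15-17:25.
Rosa ∩ Emeka ∩ Dana: 08:40-10:20, 12:05-12:30, 13:45-14:40, 15:15-17:25.
Rosa ∩ Emeka ∩ Dana ∩ Wei: 08:40-10:20, 12:10-12:30, 13:45-14:40, 15:15-17:05.
Rosa ∩ Emeka ∩ Dana ∩ Wei ∩ Priya: 08:40-09:50, 13:45-14:40, 15:15-16:30, 16:35-17:05.
So the common availability across everyone is 08:40-09:50, 13:45-14:40, 15:15-16:30, 16:35-17:05.
The longest is 15:15-16:30 at 75 minutes.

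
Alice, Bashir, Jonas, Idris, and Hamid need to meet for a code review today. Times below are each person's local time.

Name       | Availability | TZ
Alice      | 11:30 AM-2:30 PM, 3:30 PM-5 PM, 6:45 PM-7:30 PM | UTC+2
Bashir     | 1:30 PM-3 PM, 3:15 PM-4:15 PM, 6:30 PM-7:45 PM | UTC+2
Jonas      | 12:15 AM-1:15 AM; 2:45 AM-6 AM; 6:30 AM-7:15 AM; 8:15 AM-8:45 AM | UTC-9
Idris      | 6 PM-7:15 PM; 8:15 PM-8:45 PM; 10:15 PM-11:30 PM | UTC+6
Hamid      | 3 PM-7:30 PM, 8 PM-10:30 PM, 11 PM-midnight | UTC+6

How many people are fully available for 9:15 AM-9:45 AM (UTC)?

2

Alice in UTC: 09:30-12:30, 13:30-15:00, 16:45-17:30 (subtract 2h to convert from UTC+2).
Bashir in UTC: 11:30-13:00, 13:15-14:15, 16:30-17:45 (subtract 2h to convert from UTC+2).
Jonas in UTC: 09:15-10:15, 11:45-15:00, 15:30-16:15, 17:15-17:45 (add 9h to convert from UTC-9).
Idris in UTC: 12:00-13:15, 14:15-14:45, 16:15-17:30 (subtract 6h to convert from UTC+6).
Hamid in UTC: 09:00-13:30, 14:00-16:30, 17:00-18:00 (subtract 6h to convert from UTC+6).
Jonas and Hamid can make the full 09:15-09:45 slot — that's 2.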